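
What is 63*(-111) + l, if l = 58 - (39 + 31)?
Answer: -7005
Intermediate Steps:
l = -12 (l = 58 - 1*70 = 58 - 70 = -12)
63*(-111) + l = 63*(-111) - 12 = -6993 - 12 = -7005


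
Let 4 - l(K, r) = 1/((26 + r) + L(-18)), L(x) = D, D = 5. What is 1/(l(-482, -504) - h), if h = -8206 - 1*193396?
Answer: 473/95359639 ≈ 4.9602e-6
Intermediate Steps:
h = -201602 (h = -8206 - 193396 = -201602)
L(x) = 5
l(K, r) = 4 - 1/(31 + r) (l(K, r) = 4 - 1/((26 + r) + 5) = 4 - 1/(31 + r))
1/(l(-482, -504) - h) = 1/((123 + 4*(-504))/(31 - 504) - 1*(-201602)) = 1/((123 - 2016)/(-473) + 201602) = 1/(-1/473*(-1893) + 201602) = 1/(1893/473 + 201602) = 1/(95359639/473) = 473/95359639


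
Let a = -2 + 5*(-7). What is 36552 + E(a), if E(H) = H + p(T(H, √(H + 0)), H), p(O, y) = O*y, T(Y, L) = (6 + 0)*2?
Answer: 36071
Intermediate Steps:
a = -37 (a = -2 - 35 = -37)
T(Y, L) = 12 (T(Y, L) = 6*2 = 12)
E(H) = 13*H (E(H) = H + 12*H = 13*H)
36552 + E(a) = 36552 + 13*(-37) = 36552 - 481 = 36071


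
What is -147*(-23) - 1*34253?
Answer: -30872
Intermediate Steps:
-147*(-23) - 1*34253 = 3381 - 34253 = -30872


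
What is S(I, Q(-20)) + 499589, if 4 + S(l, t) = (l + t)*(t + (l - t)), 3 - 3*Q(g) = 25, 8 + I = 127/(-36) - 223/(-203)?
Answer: 26691161803993/53406864 ≈ 4.9977e+5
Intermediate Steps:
I = -76217/7308 (I = -8 + (127/(-36) - 223/(-203)) = -8 + (127*(-1/36) - 223*(-1/203)) = -8 + (-127/36 + 223/203) = -8 - 17753/7308 = -76217/7308 ≈ -10.429)
Q(g) = -22/3 (Q(g) = 1 - 1/3*25 = 1 - 25/3 = -22/3)
S(l, t) = -4 + l*(l + t) (S(l, t) = -4 + (l + t)*(t + (l - t)) = -4 + (l + t)*l = -4 + l*(l + t))
S(I, Q(-20)) + 499589 = (-4 + (-76217/7308)**2 - 76217/7308*(-22/3)) + 499589 = (-4 + 5809031089/53406864 + 838387/10962) + 499589 = 9680025097/53406864 + 499589 = 26691161803993/53406864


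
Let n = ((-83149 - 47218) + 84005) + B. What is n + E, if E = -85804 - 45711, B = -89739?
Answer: -267616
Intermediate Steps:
E = -131515
n = -136101 (n = ((-83149 - 47218) + 84005) - 89739 = (-130367 + 84005) - 89739 = -46362 - 89739 = -136101)
n + E = -136101 - 131515 = -267616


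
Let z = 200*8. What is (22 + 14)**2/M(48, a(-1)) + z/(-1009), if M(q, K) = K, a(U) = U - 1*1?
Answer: -655432/1009 ≈ -649.59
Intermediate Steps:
a(U) = -1 + U (a(U) = U - 1 = -1 + U)
z = 1600
(22 + 14)**2/M(48, a(-1)) + z/(-1009) = (22 + 14)**2/(-1 - 1) + 1600/(-1009) = 36**2/(-2) + 1600*(-1/1009) = 1296*(-1/2) - 1600/1009 = -648 - 1600/1009 = -655432/1009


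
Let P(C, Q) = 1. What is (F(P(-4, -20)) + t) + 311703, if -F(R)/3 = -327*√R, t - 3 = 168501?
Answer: 481188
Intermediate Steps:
t = 168504 (t = 3 + 168501 = 168504)
F(R) = 981*√R (F(R) = -(-981)*√R = 981*√R)
(F(P(-4, -20)) + t) + 311703 = (981*√1 + 168504) + 311703 = (981*1 + 168504) + 311703 = (981 + 168504) + 311703 = 169485 + 311703 = 481188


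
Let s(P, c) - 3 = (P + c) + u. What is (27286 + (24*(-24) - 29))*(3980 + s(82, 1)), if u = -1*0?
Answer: 108484946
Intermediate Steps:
u = 0
s(P, c) = 3 + P + c (s(P, c) = 3 + ((P + c) + 0) = 3 + (P + c) = 3 + P + c)
(27286 + (24*(-24) - 29))*(3980 + s(82, 1)) = (27286 + (24*(-24) - 29))*(3980 + (3 + 82 + 1)) = (27286 + (-576 - 29))*(3980 + 86) = (27286 - 605)*4066 = 26681*4066 = 108484946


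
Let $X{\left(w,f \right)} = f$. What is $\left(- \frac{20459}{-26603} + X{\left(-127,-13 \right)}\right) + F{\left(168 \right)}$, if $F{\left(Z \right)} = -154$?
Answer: $- \frac{4422242}{26603} \approx -166.23$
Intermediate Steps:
$\left(- \frac{20459}{-26603} + X{\left(-127,-13 \right)}\right) + F{\left(168 \right)} = \left(- \frac{20459}{-26603} - 13\right) - 154 = \left(\left(-20459\right) \left(- \frac{1}{26603}\right) - 13\right) - 154 = \left(\frac{20459}{26603} - 13\right) - 154 = - \frac{325380}{26603} - 154 = - \frac{4422242}{26603}$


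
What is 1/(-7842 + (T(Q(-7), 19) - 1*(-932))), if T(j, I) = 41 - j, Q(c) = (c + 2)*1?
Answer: -1/6864 ≈ -0.00014569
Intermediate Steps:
Q(c) = 2 + c (Q(c) = (2 + c)*1 = 2 + c)
1/(-7842 + (T(Q(-7), 19) - 1*(-932))) = 1/(-7842 + ((41 - (2 - 7)) - 1*(-932))) = 1/(-7842 + ((41 - 1*(-5)) + 932)) = 1/(-7842 + ((41 + 5) + 932)) = 1/(-7842 + (46 + 932)) = 1/(-7842 + 978) = 1/(-6864) = -1/6864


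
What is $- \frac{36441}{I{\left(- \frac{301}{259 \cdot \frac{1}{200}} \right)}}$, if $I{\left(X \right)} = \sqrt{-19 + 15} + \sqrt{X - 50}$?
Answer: $- \frac{449439 i}{1717} + \frac{60735 i \sqrt{15466}}{3434} \approx 1937.8 i$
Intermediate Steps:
$I{\left(X \right)} = \sqrt{-50 + X} + 2 i$ ($I{\left(X \right)} = \sqrt{-4} + \sqrt{-50 + X} = 2 i + \sqrt{-50 + X} = \sqrt{-50 + X} + 2 i$)
$- \frac{36441}{I{\left(- \frac{301}{259 \cdot \frac{1}{200}} \right)}} = - \frac{36441}{\sqrt{-50 - \frac{301}{259 \cdot \frac{1}{200}}} + 2 i} = - \frac{36441}{\sqrt{-50 - \frac{301}{\frac{259}{200}}} + 2 i} = - \frac{36441}{\sqrt{-50 - \frac{8600}{37}} + 2 i} = - \frac{36441}{\sqrt{- \frac{10450}{37}} + 2 i} = - \frac{36441}{\frac{5 i \sqrt{15466}}{37} + 2 i} = - \frac{36441}{2 i + \frac{5 i \sqrt{15466}}{37}}$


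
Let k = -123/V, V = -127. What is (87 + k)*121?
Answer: 1351812/127 ≈ 10644.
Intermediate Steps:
k = 123/127 (k = -123/(-127) = -123*(-1/127) = 123/127 ≈ 0.96850)
(87 + k)*121 = (87 + 123/127)*121 = (11172/127)*121 = 1351812/127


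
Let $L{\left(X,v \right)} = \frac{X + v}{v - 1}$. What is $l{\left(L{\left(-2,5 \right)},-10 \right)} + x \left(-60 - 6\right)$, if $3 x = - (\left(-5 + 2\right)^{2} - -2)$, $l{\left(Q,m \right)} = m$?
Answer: $232$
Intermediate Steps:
$L{\left(X,v \right)} = \frac{X + v}{-1 + v}$
$x = - \frac{11}{3}$ ($x = \frac{\left(-1\right) \left(\left(-5 + 2\right)^{2} - -2\right)}{3} = \frac{\left(-1\right) \left(\left(-3\right)^{2} + 2\right)}{3} = \frac{\left(-1\right) \left(9 + 2\right)}{3} = \frac{\left(-1\right) 11}{3} = \frac{1}{3} \left(-11\right) = - \frac{11}{3} \approx -3.6667$)
$l{\left(L{\left(-2,5 \right)},-10 \right)} + x \left(-60 - 6\right) = -10 - \frac{11 \left(-60 - 6\right)}{3} = -10 - -242 = -10 + 242 = 232$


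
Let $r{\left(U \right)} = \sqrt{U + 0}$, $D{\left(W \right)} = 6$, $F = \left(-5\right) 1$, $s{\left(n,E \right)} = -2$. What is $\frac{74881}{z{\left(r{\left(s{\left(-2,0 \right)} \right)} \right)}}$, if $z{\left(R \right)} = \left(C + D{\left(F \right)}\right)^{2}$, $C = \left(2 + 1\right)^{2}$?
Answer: $\frac{74881}{225} \approx 332.8$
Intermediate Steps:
$F = -5$
$C = 9$ ($C = 3^{2} = 9$)
$r{\left(U \right)} = \sqrt{U}$
$z{\left(R \right)} = 225$ ($z{\left(R \right)} = \left(9 + 6\right)^{2} = 15^{2} = 225$)
$\frac{74881}{z{\left(r{\left(s{\left(-2,0 \right)} \right)} \right)}} = \frac{74881}{225}$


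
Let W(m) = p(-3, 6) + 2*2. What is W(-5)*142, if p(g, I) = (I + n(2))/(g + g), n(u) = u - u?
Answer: 426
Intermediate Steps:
n(u) = 0
p(g, I) = I/(2*g) (p(g, I) = (I + 0)/(g + g) = I/((2*g)) = I*(1/(2*g)) = I/(2*g))
W(m) = 3 (W(m) = (½)*6/(-3) + 2*2 = (½)*6*(-⅓) + 4 = -1 + 4 = 3)
W(-5)*142 = 3*142 = 426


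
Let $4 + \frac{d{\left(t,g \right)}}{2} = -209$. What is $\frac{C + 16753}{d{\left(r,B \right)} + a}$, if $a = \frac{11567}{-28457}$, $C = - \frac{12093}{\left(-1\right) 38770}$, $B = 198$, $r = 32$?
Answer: $- \frac{18483558621671}{470444833730} \approx -39.29$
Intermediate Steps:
$d{\left(t,g \right)} = -426$ ($d{\left(t,g \right)} = -8 + 2 \left(-209\right) = -8 - 418 = -426$)
$C = \frac{12093}{38770}$ ($C = - \frac{12093}{-38770} = \left(-12093\right) \left(- \frac{1}{38770}\right) = \frac{12093}{38770} \approx 0.31192$)
$a = - \frac{11567}{28457}$ ($a = 11567 \left(- \frac{1}{28457}\right) = - \frac{11567}{28457} \approx -0.40647$)
$\frac{C + 16753}{d{\left(r,B \right)} + a} = \frac{\frac{12093}{38770} + 16753}{-426 - \frac{11567}{28457}} = \frac{649525903}{38770 \left(- \frac{12134249}{28457}\right)} = \frac{649525903}{38770} \left(- \frac{28457}{12134249}\right) = - \frac{18483558621671}{470444833730}$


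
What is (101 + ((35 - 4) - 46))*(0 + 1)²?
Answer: 86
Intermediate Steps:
(101 + ((35 - 4) - 46))*(0 + 1)² = (101 + (31 - 46))*1² = (101 - 15)*1 = 86*1 = 86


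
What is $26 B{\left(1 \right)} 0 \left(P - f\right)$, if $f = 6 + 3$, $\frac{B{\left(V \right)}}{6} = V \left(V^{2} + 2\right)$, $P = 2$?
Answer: $0$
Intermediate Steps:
$B{\left(V \right)} = 6 V \left(2 + V^{2}\right)$ ($B{\left(V \right)} = 6 V \left(V^{2} + 2\right) = 6 V \left(2 + V^{2}\right)$)
$f = 9$
$26 B{\left(1 \right)} 0 \left(P - f\right) = 26 \cdot 6 \cdot 1 \left(2 + 1^{2}\right) 0 \left(2 - 9\right) = 26 \cdot 6 \cdot 1 \left(2 + 1\right) 0 \left(2 - 9\right) = 26 \cdot 6 \cdot 1 \cdot 3 \cdot 0 \left(-7\right) = 26 \cdot 18 \cdot 0 = 468 \cdot 0 = 0$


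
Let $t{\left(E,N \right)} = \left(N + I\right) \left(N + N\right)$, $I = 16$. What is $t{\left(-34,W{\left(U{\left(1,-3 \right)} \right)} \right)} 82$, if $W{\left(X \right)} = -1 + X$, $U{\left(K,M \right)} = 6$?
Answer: $17220$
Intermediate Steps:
$t{\left(E,N \right)} = 2 N \left(16 + N\right)$ ($t{\left(E,N \right)} = \left(N + 16\right) \left(N + N\right) = \left(16 + N\right) 2 N = 2 N \left(16 + N\right)$)
$t{\left(-34,W{\left(U{\left(1,-3 \right)} \right)} \right)} 82 = 2 \left(-1 + 6\right) \left(16 + \left(-1 + 6\right)\right) 82 = 2 \cdot 5 \left(16 + 5\right) 82 = 2 \cdot 5 \cdot 21 \cdot 82 = 210 \cdot 82 = 17220$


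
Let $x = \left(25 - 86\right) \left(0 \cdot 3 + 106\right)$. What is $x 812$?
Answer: $-5250392$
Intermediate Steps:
$x = -6466$ ($x = - 61 \left(0 + 106\right) = \left(-61\right) 106 = -6466$)
$x 812 = \left(-6466\right) 812 = -5250392$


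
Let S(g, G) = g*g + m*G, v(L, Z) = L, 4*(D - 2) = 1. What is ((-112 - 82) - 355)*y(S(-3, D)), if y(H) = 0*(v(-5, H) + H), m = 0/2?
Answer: 0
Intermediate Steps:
D = 9/4 (D = 2 + (¼)*1 = 2 + ¼ = 9/4 ≈ 2.2500)
m = 0 (m = 0*(½) = 0)
S(g, G) = g² (S(g, G) = g*g + 0*G = g² + 0 = g²)
y(H) = 0 (y(H) = 0*(-5 + H) = 0)
((-112 - 82) - 355)*y(S(-3, D)) = ((-112 - 82) - 355)*0 = (-194 - 355)*0 = -549*0 = 0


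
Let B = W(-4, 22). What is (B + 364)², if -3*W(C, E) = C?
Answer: 1201216/9 ≈ 1.3347e+5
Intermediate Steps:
W(C, E) = -C/3
B = 4/3 (B = -⅓*(-4) = 4/3 ≈ 1.3333)
(B + 364)² = (4/3 + 364)² = (1096/3)² = 1201216/9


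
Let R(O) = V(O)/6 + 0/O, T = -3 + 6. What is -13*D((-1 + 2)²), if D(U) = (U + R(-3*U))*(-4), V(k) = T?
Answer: 78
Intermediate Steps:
T = 3
V(k) = 3
R(O) = ½ (R(O) = 3/6 + 0/O = 3*(⅙) + 0 = ½ + 0 = ½)
D(U) = -2 - 4*U (D(U) = (U + ½)*(-4) = (½ + U)*(-4) = -2 - 4*U)
-13*D((-1 + 2)²) = -13*(-2 - 4*(-1 + 2)²) = -13*(-2 - 4*1²) = -13*(-2 - 4*1) = -13*(-2 - 4) = -13*(-6) = 78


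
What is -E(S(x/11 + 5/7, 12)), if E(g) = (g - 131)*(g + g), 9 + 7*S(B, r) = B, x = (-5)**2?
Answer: -65812672/290521 ≈ -226.53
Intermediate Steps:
x = 25
S(B, r) = -9/7 + B/7
E(g) = 2*g*(-131 + g) (E(g) = (-131 + g)*(2*g) = 2*g*(-131 + g))
-E(S(x/11 + 5/7, 12)) = -2*(-9/7 + (25/11 + 5/7)/7)*(-131 + (-9/7 + (25/11 + 5/7)/7)) = -2*(-9/7 + (1/7)*(230/77))*(-131 + (-9/7 + (1/7)*(230/77))) = -2*(-9/7 + 230/539)*(-131 + (-9/7 + 230/539)) = -2*(-463)*(-131 - 463/539)/539 = -2*(-463)*(-71072)/(539*539) = -1*65812672/290521 = -65812672/290521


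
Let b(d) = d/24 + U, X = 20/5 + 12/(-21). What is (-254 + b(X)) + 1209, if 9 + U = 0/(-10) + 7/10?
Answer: 66279/70 ≈ 946.84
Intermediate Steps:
X = 24/7 (X = 20*(1/5) + 12*(-1/21) = 4 - 4/7 = 24/7 ≈ 3.4286)
U = -83/10 (U = -9 + (0/(-10) + 7/10) = -9 + (0*(-1/10) + 7*(1/10)) = -9 + (0 + 7/10) = -9 + 7/10 = -83/10 ≈ -8.3000)
b(d) = -83/10 + d/24 (b(d) = d/24 - 83/10 = -83/10 + d/24)
(-254 + b(X)) + 1209 = (-254 + (-83/10 + (1/24)*(24/7))) + 1209 = (-254 + (-83/10 + 1/7)) + 1209 = (-254 - 571/70) + 1209 = -18351/70 + 1209 = 66279/70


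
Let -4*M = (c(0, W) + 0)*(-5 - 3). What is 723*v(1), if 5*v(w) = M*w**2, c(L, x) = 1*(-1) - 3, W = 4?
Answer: -5784/5 ≈ -1156.8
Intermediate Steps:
c(L, x) = -4 (c(L, x) = -1 - 3 = -4)
M = -8 (M = -(-4 + 0)*(-5 - 3)/4 = -(-1)*(-8) = -1/4*32 = -8)
v(w) = -8*w**2/5 (v(w) = (-8*w**2)/5 = -8*w**2/5)
723*v(1) = 723*(-8/5*1**2) = 723*(-8/5*1) = 723*(-8/5) = -5784/5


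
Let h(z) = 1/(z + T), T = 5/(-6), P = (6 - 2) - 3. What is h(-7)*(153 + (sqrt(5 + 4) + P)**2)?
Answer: -1014/47 ≈ -21.574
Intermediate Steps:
P = 1 (P = 4 - 3 = 1)
T = -5/6 (T = 5*(-1/6) = -5/6 ≈ -0.83333)
h(z) = 1/(-5/6 + z) (h(z) = 1/(z - 5/6) = 1/(-5/6 + z))
h(-7)*(153 + (sqrt(5 + 4) + P)**2) = (6/(-5 + 6*(-7)))*(153 + (sqrt(5 + 4) + 1)**2) = (6/(-5 - 42))*(153 + (sqrt(9) + 1)**2) = (6/(-47))*(153 + (3 + 1)**2) = (6*(-1/47))*(153 + 4**2) = -6*(153 + 16)/47 = -6/47*169 = -1014/47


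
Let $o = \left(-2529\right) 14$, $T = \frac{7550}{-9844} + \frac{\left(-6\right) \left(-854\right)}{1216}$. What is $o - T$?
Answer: $- \frac{26491365205}{748144} \approx -35409.0$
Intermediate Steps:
$T = \frac{2578741}{748144}$ ($T = 7550 \left(- \frac{1}{9844}\right) + 5124 \cdot \frac{1}{1216} = - \frac{3775}{4922} + \frac{1281}{304} = \frac{2578741}{748144} \approx 3.4468$)
$o = -35406$
$o - T = -35406 - \frac{2578741}{748144} = - \frac{26491365205}{748144}$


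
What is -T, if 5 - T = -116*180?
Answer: -20885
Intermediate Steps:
T = 20885 (T = 5 - (-116)*180 = 5 - 1*(-20880) = 5 + 20880 = 20885)
-T = -1*20885 = -20885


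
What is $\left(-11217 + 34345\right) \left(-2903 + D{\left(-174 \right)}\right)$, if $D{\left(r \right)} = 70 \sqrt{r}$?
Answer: $-67140584 + 1618960 i \sqrt{174} \approx -6.7141 \cdot 10^{7} + 2.1356 \cdot 10^{7} i$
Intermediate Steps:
$\left(-11217 + 34345\right) \left(-2903 + D{\left(-174 \right)}\right) = \left(-11217 + 34345\right) \left(-2903 + 70 \sqrt{-174}\right) = 23128 \left(-2903 + 70 i \sqrt{174}\right) = -67140584 + 1618960 i \sqrt{174}$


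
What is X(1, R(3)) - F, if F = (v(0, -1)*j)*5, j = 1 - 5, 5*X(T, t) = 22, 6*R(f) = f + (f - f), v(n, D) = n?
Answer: 22/5 ≈ 4.4000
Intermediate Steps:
R(f) = f/6 (R(f) = (f + (f - f))/6 = (f + 0)/6 = f/6)
X(T, t) = 22/5 (X(T, t) = (⅕)*22 = 22/5)
j = -4
F = 0 (F = (0*(-4))*5 = 0*5 = 0)
X(1, R(3)) - F = 22/5 - 1*0 = 22/5 + 0 = 22/5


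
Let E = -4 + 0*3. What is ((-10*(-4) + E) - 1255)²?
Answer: 1485961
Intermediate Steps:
E = -4 (E = -4 + 0 = -4)
((-10*(-4) + E) - 1255)² = ((-10*(-4) - 4) - 1255)² = ((40 - 4) - 1255)² = (36 - 1255)² = (-1219)² = 1485961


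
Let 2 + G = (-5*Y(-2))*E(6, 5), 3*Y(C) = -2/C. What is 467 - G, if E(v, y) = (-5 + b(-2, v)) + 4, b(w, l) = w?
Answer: 464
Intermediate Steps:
Y(C) = -2/(3*C) (Y(C) = (-2/C)/3 = -2/(3*C))
E(v, y) = -3 (E(v, y) = (-5 - 2) + 4 = -7 + 4 = -3)
G = 3 (G = -2 - (-10)/(3*(-2))*(-3) = -2 - (-10)*(-1)/(3*2)*(-3) = -2 - 5*⅓*(-3) = -2 - 5/3*(-3) = -2 + 5 = 3)
467 - G = 467 - 1*3 = 467 - 3 = 464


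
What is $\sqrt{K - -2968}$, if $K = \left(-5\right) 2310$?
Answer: $i \sqrt{8582} \approx 92.639 i$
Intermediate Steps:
$K = -11550$
$\sqrt{K - -2968} = \sqrt{-11550 - -2968} = \sqrt{-11550 + 2968} = \sqrt{-8582} = i \sqrt{8582}$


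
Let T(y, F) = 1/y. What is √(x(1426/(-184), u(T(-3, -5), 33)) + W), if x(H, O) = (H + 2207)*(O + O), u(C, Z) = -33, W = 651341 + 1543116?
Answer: √8197226/2 ≈ 1431.5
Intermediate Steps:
W = 2194457
x(H, O) = 2*O*(2207 + H) (x(H, O) = (2207 + H)*(2*O) = 2*O*(2207 + H))
√(x(1426/(-184), u(T(-3, -5), 33)) + W) = √(2*(-33)*(2207 + 1426/(-184)) + 2194457) = √(2*(-33)*(2207 + 1426*(-1/184)) + 2194457) = √(2*(-33)*(2207 - 31/4) + 2194457) = √(2*(-33)*(8797/4) + 2194457) = √(-290301/2 + 2194457) = √(4098613/2) = √8197226/2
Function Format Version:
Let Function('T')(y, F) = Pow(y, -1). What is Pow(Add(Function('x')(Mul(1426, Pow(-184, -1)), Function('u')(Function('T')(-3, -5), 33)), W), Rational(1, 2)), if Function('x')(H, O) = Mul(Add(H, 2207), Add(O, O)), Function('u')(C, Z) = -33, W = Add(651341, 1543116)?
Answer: Mul(Rational(1, 2), Pow(8197226, Rational(1, 2))) ≈ 1431.5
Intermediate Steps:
W = 2194457
Function('x')(H, O) = Mul(2, O, Add(2207, H)) (Function('x')(H, O) = Mul(Add(2207, H), Mul(2, O)) = Mul(2, O, Add(2207, H)))
Pow(Add(Function('x')(Mul(1426, Pow(-184, -1)), Function('u')(Function('T')(-3, -5), 33)), W), Rational(1, 2)) = Pow(Add(Mul(2, -33, Add(2207, Mul(1426, Pow(-184, -1)))), 2194457), Rational(1, 2)) = Pow(Add(Mul(2, -33, Add(2207, Mul(1426, Rational(-1, 184)))), 2194457), Rational(1, 2)) = Pow(Add(Mul(2, -33, Add(2207, Rational(-31, 4))), 2194457), Rational(1, 2)) = Pow(Add(Mul(2, -33, Rational(8797, 4)), 2194457), Rational(1, 2)) = Pow(Add(Rational(-290301, 2), 2194457), Rational(1, 2)) = Pow(Rational(4098613, 2), Rational(1, 2)) = Mul(Rational(1, 2), Pow(8197226, Rational(1, 2)))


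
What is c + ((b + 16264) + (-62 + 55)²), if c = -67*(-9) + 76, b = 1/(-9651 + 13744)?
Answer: 69548257/4093 ≈ 16992.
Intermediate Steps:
b = 1/4093 ≈ 0.00024432
c = 679 (c = 603 + 76 = 679)
c + ((b + 16264) + (-62 + 55)²) = 679 + ((1/4093 + 16264) + (-62 + 55)²) = 679 + (66568553/4093 + (-7)²) = 679 + (66568553/4093 + 49) = 679 + 66769110/4093 = 69548257/4093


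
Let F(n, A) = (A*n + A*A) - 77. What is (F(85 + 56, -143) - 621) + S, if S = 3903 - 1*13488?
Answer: -9997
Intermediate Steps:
S = -9585 (S = 3903 - 13488 = -9585)
F(n, A) = -77 + A² + A*n (F(n, A) = (A*n + A²) - 77 = (A² + A*n) - 77 = -77 + A² + A*n)
(F(85 + 56, -143) - 621) + S = ((-77 + (-143)² - 143*(85 + 56)) - 621) - 9585 = ((-77 + 20449 - 143*141) - 621) - 9585 = ((-77 + 20449 - 20163) - 621) - 9585 = (209 - 621) - 9585 = -412 - 9585 = -9997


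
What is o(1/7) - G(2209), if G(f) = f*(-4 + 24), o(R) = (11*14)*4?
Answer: -43564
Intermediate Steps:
o(R) = 616 (o(R) = 154*4 = 616)
G(f) = 20*f (G(f) = f*20 = 20*f)
o(1/7) - G(2209) = 616 - 20*2209 = 616 - 1*44180 = 616 - 44180 = -43564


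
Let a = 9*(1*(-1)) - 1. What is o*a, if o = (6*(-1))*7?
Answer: 420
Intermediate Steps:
o = -42 (o = -6*7 = -42)
a = -10 (a = 9*(-1) - 1 = -9 - 1 = -10)
o*a = -42*(-10) = 420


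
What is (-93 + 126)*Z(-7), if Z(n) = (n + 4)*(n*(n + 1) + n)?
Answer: -3465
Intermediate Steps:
Z(n) = (4 + n)*(n + n*(1 + n)) (Z(n) = (4 + n)*(n*(1 + n) + n) = (4 + n)*(n + n*(1 + n)))
(-93 + 126)*Z(-7) = (-93 + 126)*(-7*(8 + (-7)² + 6*(-7))) = 33*(-7*(8 + 49 - 42)) = 33*(-7*15) = 33*(-105) = -3465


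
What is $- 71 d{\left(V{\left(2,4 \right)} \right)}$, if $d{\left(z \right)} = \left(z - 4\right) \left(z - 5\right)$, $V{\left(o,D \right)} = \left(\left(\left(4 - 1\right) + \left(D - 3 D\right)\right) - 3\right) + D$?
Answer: $-5112$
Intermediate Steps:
$V{\left(o,D \right)} = - D$ ($V{\left(o,D \right)} = \left(\left(3 - 2 D\right) - 3\right) + D = - 2 D + D = - D$)
$d{\left(z \right)} = \left(-5 + z\right) \left(-4 + z\right)$ ($d{\left(z \right)} = \left(-4 + z\right) \left(-5 + z\right) = \left(-5 + z\right) \left(-4 + z\right)$)
$- 71 d{\left(V{\left(2,4 \right)} \right)} = - 71 \left(20 + \left(\left(-1\right) 4\right)^{2} - 9 \left(\left(-1\right) 4\right)\right) = - 71 \left(20 + \left(-4\right)^{2} - -36\right) = - 71 \left(20 + 16 + 36\right) = \left(-71\right) 72 = -5112$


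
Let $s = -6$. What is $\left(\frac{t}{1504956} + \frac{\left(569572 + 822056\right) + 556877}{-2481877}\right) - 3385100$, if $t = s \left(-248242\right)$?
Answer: $- \frac{1053644944359207548}{311259640201} \approx -3.3851 \cdot 10^{6}$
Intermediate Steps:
$t = 1489452$ ($t = \left(-6\right) \left(-248242\right) = 1489452$)
$\left(\frac{t}{1504956} + \frac{\left(569572 + 822056\right) + 556877}{-2481877}\right) - 3385100 = \left(\frac{1489452}{1504956} + \frac{\left(569572 + 822056\right) + 556877}{-2481877}\right) - 3385100 = \left(1489452 \cdot \frac{1}{1504956} + \left(1391628 + 556877\right) \left(- \frac{1}{2481877}\right)\right) - 3385100 = \left(\frac{124121}{125413} + 1948505 \left(- \frac{1}{2481877}\right)\right) - 3385100 = \left(\frac{124121}{125413} - \frac{1948505}{2481877}\right) - 3385100 = \frac{63685197552}{311259640201} - 3385100 = - \frac{1053644944359207548}{311259640201}$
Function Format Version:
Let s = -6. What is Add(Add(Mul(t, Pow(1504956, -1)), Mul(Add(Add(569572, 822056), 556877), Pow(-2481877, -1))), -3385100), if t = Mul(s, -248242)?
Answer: Rational(-1053644944359207548, 311259640201) ≈ -3.3851e+6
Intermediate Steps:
t = 1489452 (t = Mul(-6, -248242) = 1489452)
Add(Add(Mul(t, Pow(1504956, -1)), Mul(Add(Add(569572, 822056), 556877), Pow(-2481877, -1))), -3385100) = Add(Add(Mul(1489452, Pow(1504956, -1)), Mul(Add(Add(569572, 822056), 556877), Pow(-2481877, -1))), -3385100) = Add(Add(Mul(1489452, Rational(1, 1504956)), Mul(Add(1391628, 556877), Rational(-1, 2481877))), -3385100) = Add(Add(Rational(124121, 125413), Mul(1948505, Rational(-1, 2481877))), -3385100) = Add(Add(Rational(124121, 125413), Rational(-1948505, 2481877)), -3385100) = Add(Rational(63685197552, 311259640201), -3385100) = Rational(-1053644944359207548, 311259640201)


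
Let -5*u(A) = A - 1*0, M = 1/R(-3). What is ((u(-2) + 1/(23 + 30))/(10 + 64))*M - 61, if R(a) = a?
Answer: -32331/530 ≈ -61.002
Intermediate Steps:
M = -⅓ (M = 1/(-3) = -⅓ ≈ -0.33333)
u(A) = -A/5 (u(A) = -(A - 1*0)/5 = -(A + 0)/5 = -A/5)
((u(-2) + 1/(23 + 30))/(10 + 64))*M - 61 = ((-⅕*(-2) + 1/(23 + 30))/(10 + 64))*(-⅓) - 61 = ((⅖ + 1/53)/74)*(-⅓) - 61 = ((⅖ + 1/53)*(1/74))*(-⅓) - 61 = ((111/265)*(1/74))*(-⅓) - 61 = (3/530)*(-⅓) - 61 = -1/530 - 61 = -32331/530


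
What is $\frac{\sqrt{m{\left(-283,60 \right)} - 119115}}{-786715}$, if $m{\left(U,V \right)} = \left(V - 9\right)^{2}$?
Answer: $- \frac{3 i \sqrt{12946}}{786715} \approx - 0.00043388 i$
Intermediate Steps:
$m{\left(U,V \right)} = \left(-9 + V\right)^{2}$
$\frac{\sqrt{m{\left(-283,60 \right)} - 119115}}{-786715} = \frac{\sqrt{\left(-9 + 60\right)^{2} - 119115}}{-786715} = \sqrt{51^{2} - 119115} \left(- \frac{1}{786715}\right) = \sqrt{2601 - 119115} \left(- \frac{1}{786715}\right) = \sqrt{-116514} \left(- \frac{1}{786715}\right) = 3 i \sqrt{12946} \left(- \frac{1}{786715}\right) = - \frac{3 i \sqrt{12946}}{786715}$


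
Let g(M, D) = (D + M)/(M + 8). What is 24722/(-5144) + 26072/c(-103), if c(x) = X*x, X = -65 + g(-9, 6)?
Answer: -5940081/8212396 ≈ -0.72331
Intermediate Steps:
g(M, D) = (D + M)/(8 + M)
X = -62 (X = -65 + (6 - 9)/(8 - 9) = -65 - 3/(-1) = -65 - 1*(-3) = -65 + 3 = -62)
c(x) = -62*x
24722/(-5144) + 26072/c(-103) = 24722/(-5144) + 26072/((-62*(-103))) = 24722*(-1/5144) + 26072/6386 = -12361/2572 + 26072*(1/6386) = -12361/2572 + 13036/3193 = -5940081/8212396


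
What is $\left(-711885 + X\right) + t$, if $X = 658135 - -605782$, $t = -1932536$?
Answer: $-1380504$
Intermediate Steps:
$X = 1263917$ ($X = 658135 + 605782 = 1263917$)
$\left(-711885 + X\right) + t = \left(-711885 + 1263917\right) - 1932536 = 552032 - 1932536 = -1380504$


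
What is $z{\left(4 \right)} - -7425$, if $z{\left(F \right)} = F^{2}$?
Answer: $7441$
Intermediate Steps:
$z{\left(4 \right)} - -7425 = 4^{2} - -7425 = 16 + 7425 = 7441$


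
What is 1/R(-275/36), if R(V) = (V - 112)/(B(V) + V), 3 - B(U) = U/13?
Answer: 1896/55991 ≈ 0.033863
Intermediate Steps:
B(U) = 3 - U/13
R(V) = (-112 + V)/(3 + 12*V/13) (R(V) = (V - 112)/((3 - V/13) + V) = (-112 + V)/(3 + 12*V/13))
1/R(-275/36) = 1/(13*(-112 - 275/36)/(3*(13 + 4*(-275/36)))) = 1/((13/3)*(-4307/36)/(13 - 275/9)) = 1/((13/3)*(-4307/36)/(-158/9)) = 1/((13/3)*(-9/158)*(-4307/36)) = 1/(55991/1896) = 1896/55991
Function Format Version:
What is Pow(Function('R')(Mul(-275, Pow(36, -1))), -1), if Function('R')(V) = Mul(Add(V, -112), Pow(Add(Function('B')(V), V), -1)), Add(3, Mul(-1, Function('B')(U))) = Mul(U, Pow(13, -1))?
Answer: Rational(1896, 55991) ≈ 0.033863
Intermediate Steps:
Function('B')(U) = Add(3, Mul(Rational(-1, 13), U)) (Function('B')(U) = Add(3, Mul(-1, Mul(U, Pow(13, -1)))) = Add(3, Mul(-1, Mul(U, Rational(1, 13)))) = Add(3, Mul(-1, Mul(Rational(1, 13), U))) = Add(3, Mul(Rational(-1, 13), U)))
Function('R')(V) = Mul(Pow(Add(3, Mul(Rational(12, 13), V)), -1), Add(-112, V)) (Function('R')(V) = Mul(Add(V, -112), Pow(Add(Add(3, Mul(Rational(-1, 13), V)), V), -1)) = Mul(Add(-112, V), Pow(Add(3, Mul(Rational(12, 13), V)), -1)) = Mul(Pow(Add(3, Mul(Rational(12, 13), V)), -1), Add(-112, V)))
Pow(Function('R')(Mul(-275, Pow(36, -1))), -1) = Pow(Mul(Rational(13, 3), Pow(Add(13, Mul(4, Mul(-275, Pow(36, -1)))), -1), Add(-112, Mul(-275, Pow(36, -1)))), -1) = Pow(Mul(Rational(13, 3), Pow(Add(13, Mul(4, Mul(-275, Rational(1, 36)))), -1), Add(-112, Mul(-275, Rational(1, 36)))), -1) = Pow(Mul(Rational(13, 3), Pow(Add(13, Mul(4, Rational(-275, 36))), -1), Add(-112, Rational(-275, 36))), -1) = Pow(Mul(Rational(13, 3), Pow(Add(13, Rational(-275, 9)), -1), Rational(-4307, 36)), -1) = Pow(Mul(Rational(13, 3), Pow(Rational(-158, 9), -1), Rational(-4307, 36)), -1) = Pow(Mul(Rational(13, 3), Rational(-9, 158), Rational(-4307, 36)), -1) = Pow(Rational(55991, 1896), -1) = Rational(1896, 55991)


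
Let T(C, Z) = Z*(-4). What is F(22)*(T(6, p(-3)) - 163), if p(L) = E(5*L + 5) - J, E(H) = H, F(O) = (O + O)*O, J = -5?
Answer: -138424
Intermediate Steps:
F(O) = 2*O² (F(O) = (2*O)*O = 2*O²)
p(L) = 10 + 5*L (p(L) = (5*L + 5) - 1*(-5) = (5 + 5*L) + 5 = 10 + 5*L)
T(C, Z) = -4*Z
F(22)*(T(6, p(-3)) - 163) = (2*22²)*(-4*(10 + 5*(-3)) - 163) = (2*484)*(-4*(10 - 15) - 163) = 968*(-4*(-5) - 163) = 968*(20 - 163) = 968*(-143) = -138424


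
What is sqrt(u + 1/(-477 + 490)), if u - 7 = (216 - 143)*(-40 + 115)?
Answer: sqrt(926471)/13 ≈ 74.041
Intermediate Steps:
u = 5482 (u = 7 + (216 - 143)*(-40 + 115) = 7 + 73*75 = 7 + 5475 = 5482)
sqrt(u + 1/(-477 + 490)) = sqrt(5482 + 1/(-477 + 490)) = sqrt(5482 + 1/13) = sqrt(71267/13) = sqrt(926471)/13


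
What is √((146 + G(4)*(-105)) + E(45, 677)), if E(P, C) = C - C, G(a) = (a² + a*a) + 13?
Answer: I*√4579 ≈ 67.668*I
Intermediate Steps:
G(a) = 13 + 2*a² (G(a) = (a² + a²) + 13 = 2*a² + 13 = 13 + 2*a²)
E(P, C) = 0
√((146 + G(4)*(-105)) + E(45, 677)) = √((146 + (13 + 2*4²)*(-105)) + 0) = √((146 + (13 + 2*16)*(-105)) + 0) = √((146 + (13 + 32)*(-105)) + 0) = √((146 + 45*(-105)) + 0) = √((146 - 4725) + 0) = √(-4579 + 0) = √(-4579) = I*√4579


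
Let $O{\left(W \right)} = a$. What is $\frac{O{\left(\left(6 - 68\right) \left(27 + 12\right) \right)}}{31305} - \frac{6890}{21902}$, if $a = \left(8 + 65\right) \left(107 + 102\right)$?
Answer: $\frac{59233682}{342821055} \approx 0.17278$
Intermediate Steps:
$a = 15257$ ($a = 73 \cdot 209 = 15257$)
$O{\left(W \right)} = 15257$
$\frac{O{\left(\left(6 - 68\right) \left(27 + 12\right) \right)}}{31305} - \frac{6890}{21902} = \frac{15257}{31305} - \frac{6890}{21902} = 15257 \cdot \frac{1}{31305} - \frac{3445}{10951} = \frac{15257}{31305} - \frac{3445}{10951} = \frac{59233682}{342821055}$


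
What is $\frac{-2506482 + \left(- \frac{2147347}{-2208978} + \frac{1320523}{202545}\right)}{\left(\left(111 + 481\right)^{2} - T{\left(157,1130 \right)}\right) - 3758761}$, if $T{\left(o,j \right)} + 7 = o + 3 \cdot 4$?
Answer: $\frac{124604492276536579}{169444892315019510} \approx 0.73537$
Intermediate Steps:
$T{\left(o,j \right)} = 5 + o$ ($T{\left(o,j \right)} = -7 + \left(o + 3 \cdot 4\right) = -7 + \left(o + 12\right) = -7 + \left(12 + o\right) = 5 + o$)
$\frac{-2506482 + \left(- \frac{2147347}{-2208978} + \frac{1320523}{202545}\right)}{\left(\left(111 + 481\right)^{2} - T{\left(157,1130 \right)}\right) - 3758761} = \frac{-2506482 + \left(- \frac{2147347}{-2208978} + \frac{1320523}{202545}\right)}{\left(\left(111 + 481\right)^{2} - \left(5 + 157\right)\right) - 3758761} = \frac{-2506482 + \left(\left(-2147347\right) \left(- \frac{1}{2208978}\right) + 1320523 \cdot \frac{1}{202545}\right)}{\left(592^{2} - 162\right) - 3758761} = \frac{-2506482 + \left(\frac{2147347}{2208978} + \frac{1320523}{202545}\right)}{\left(350464 - 162\right) - 3758761} = \frac{-2506482 + \frac{372437850401}{49713049890}}{350302 - 3758761} = - \frac{124604492276536579}{49713049890 \left(-3408459\right)} = \left(- \frac{124604492276536579}{49713049890}\right) \left(- \frac{1}{3408459}\right) = \frac{124604492276536579}{169444892315019510}$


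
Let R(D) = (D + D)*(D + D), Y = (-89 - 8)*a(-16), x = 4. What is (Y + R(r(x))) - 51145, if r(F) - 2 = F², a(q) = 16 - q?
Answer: -52953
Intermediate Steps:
Y = -3104 (Y = (-89 - 8)*(16 - 1*(-16)) = -97*(16 + 16) = -97*32 = -3104)
r(F) = 2 + F²
R(D) = 4*D² (R(D) = (2*D)*(2*D) = 4*D²)
(Y + R(r(x))) - 51145 = (-3104 + 4*(2 + 4²)²) - 51145 = (-3104 + 4*(2 + 16)²) - 51145 = (-3104 + 4*18²) - 51145 = (-3104 + 4*324) - 51145 = (-3104 + 1296) - 51145 = -1808 - 51145 = -52953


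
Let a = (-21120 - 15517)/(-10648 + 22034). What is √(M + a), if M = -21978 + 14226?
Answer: I*√1005394149874/11386 ≈ 88.064*I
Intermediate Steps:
M = -7752
a = -36637/11386 ≈ -3.2177
√(M + a) = √(-7752 - 36637/11386) = √(-88300909/11386) = I*√1005394149874/11386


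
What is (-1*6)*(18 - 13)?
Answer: -30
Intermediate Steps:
(-1*6)*(18 - 13) = -6*5 = -30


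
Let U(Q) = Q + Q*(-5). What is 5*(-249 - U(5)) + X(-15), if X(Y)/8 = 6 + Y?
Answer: -1217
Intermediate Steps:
U(Q) = -4*Q (U(Q) = Q - 5*Q = -4*Q)
X(Y) = 48 + 8*Y (X(Y) = 8*(6 + Y) = 48 + 8*Y)
5*(-249 - U(5)) + X(-15) = 5*(-249 - (-4)*5) + (48 + 8*(-15)) = 5*(-249 - 1*(-20)) + (48 - 120) = 5*(-249 + 20) - 72 = 5*(-229) - 72 = -1145 - 72 = -1217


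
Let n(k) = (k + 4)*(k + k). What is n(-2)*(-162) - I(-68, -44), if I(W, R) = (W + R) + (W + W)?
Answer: 1544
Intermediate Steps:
I(W, R) = R + 3*W (I(W, R) = (R + W) + 2*W = R + 3*W)
n(k) = 2*k*(4 + k) (n(k) = (4 + k)*(2*k) = 2*k*(4 + k))
n(-2)*(-162) - I(-68, -44) = (2*(-2)*(4 - 2))*(-162) - (-44 + 3*(-68)) = (2*(-2)*2)*(-162) - (-44 - 204) = -8*(-162) - 1*(-248) = 1296 + 248 = 1544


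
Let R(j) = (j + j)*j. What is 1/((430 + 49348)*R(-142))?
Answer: 1/2007447184 ≈ 4.9815e-10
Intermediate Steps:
R(j) = 2*j**2 (R(j) = (2*j)*j = 2*j**2)
1/((430 + 49348)*R(-142)) = 1/((430 + 49348)*((2*(-142)**2))) = 1/(49778*((2*20164))) = (1/49778)/40328 = (1/49778)*(1/40328) = 1/2007447184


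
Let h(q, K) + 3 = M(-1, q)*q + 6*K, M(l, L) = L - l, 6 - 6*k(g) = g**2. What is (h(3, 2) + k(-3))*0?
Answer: 0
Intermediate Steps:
k(g) = 1 - g**2/6
h(q, K) = -3 + 6*K + q*(1 + q) (h(q, K) = -3 + ((q - 1*(-1))*q + 6*K) = -3 + ((q + 1)*q + 6*K) = -3 + ((1 + q)*q + 6*K) = -3 + (q*(1 + q) + 6*K) = -3 + (6*K + q*(1 + q)) = -3 + 6*K + q*(1 + q))
(h(3, 2) + k(-3))*0 = ((-3 + 6*2 + 3*(1 + 3)) + (1 - 1/6*(-3)**2))*0 = ((-3 + 12 + 3*4) + (1 - 1/6*9))*0 = ((-3 + 12 + 12) + (1 - 3/2))*0 = (21 - 1/2)*0 = (41/2)*0 = 0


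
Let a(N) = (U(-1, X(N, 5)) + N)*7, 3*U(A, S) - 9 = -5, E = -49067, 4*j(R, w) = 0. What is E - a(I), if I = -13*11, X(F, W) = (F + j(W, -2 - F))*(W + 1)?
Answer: -144226/3 ≈ -48075.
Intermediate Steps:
j(R, w) = 0 (j(R, w) = (¼)*0 = 0)
X(F, W) = F*(1 + W) (X(F, W) = (F + 0)*(W + 1) = F*(1 + W))
U(A, S) = 4/3 (U(A, S) = 3 + (⅓)*(-5) = 3 - 5/3 = 4/3)
I = -143
a(N) = 28/3 + 7*N (a(N) = (4/3 + N)*7 = 28/3 + 7*N)
E - a(I) = -49067 - (28/3 + 7*(-143)) = -49067 - (28/3 - 1001) = -49067 - 1*(-2975/3) = -49067 + 2975/3 = -144226/3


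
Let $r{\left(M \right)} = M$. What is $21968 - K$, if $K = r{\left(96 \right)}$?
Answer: $21872$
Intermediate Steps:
$K = 96$
$21968 - K = 21968 - 96 = 21872$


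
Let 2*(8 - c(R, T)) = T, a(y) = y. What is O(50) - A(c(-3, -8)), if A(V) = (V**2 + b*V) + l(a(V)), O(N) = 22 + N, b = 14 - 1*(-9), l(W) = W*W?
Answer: -492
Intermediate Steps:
l(W) = W**2
c(R, T) = 8 - T/2
b = 23 (b = 14 + 9 = 23)
A(V) = 2*V**2 + 23*V (A(V) = (V**2 + 23*V) + V**2 = 2*V**2 + 23*V)
O(50) - A(c(-3, -8)) = (22 + 50) - (8 - 1/2*(-8))*(23 + 2*(8 - 1/2*(-8))) = 72 - (8 + 4)*(23 + 2*(8 + 4)) = 72 - 12*(23 + 2*12) = 72 - 12*(23 + 24) = 72 - 12*47 = 72 - 1*564 = 72 - 564 = -492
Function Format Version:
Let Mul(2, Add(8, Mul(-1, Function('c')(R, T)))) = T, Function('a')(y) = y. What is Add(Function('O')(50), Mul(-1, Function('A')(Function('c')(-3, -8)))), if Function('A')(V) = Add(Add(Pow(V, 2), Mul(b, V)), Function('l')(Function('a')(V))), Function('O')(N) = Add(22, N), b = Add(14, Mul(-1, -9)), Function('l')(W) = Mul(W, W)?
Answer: -492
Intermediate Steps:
Function('l')(W) = Pow(W, 2)
Function('c')(R, T) = Add(8, Mul(Rational(-1, 2), T))
b = 23 (b = Add(14, 9) = 23)
Function('A')(V) = Add(Mul(2, Pow(V, 2)), Mul(23, V)) (Function('A')(V) = Add(Add(Pow(V, 2), Mul(23, V)), Pow(V, 2)) = Add(Mul(2, Pow(V, 2)), Mul(23, V)))
Add(Function('O')(50), Mul(-1, Function('A')(Function('c')(-3, -8)))) = Add(Add(22, 50), Mul(-1, Mul(Add(8, Mul(Rational(-1, 2), -8)), Add(23, Mul(2, Add(8, Mul(Rational(-1, 2), -8))))))) = Add(72, Mul(-1, Mul(Add(8, 4), Add(23, Mul(2, Add(8, 4)))))) = Add(72, Mul(-1, Mul(12, Add(23, Mul(2, 12))))) = Add(72, Mul(-1, Mul(12, Add(23, 24)))) = Add(72, Mul(-1, Mul(12, 47))) = Add(72, Mul(-1, 564)) = Add(72, -564) = -492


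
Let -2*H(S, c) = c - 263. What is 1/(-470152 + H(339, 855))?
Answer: -1/470448 ≈ -2.1256e-6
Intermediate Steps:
H(S, c) = 263/2 - c/2 (H(S, c) = -(c - 263)/2 = -(-263 + c)/2 = 263/2 - c/2)
1/(-470152 + H(339, 855)) = 1/(-470152 + (263/2 - ½*855)) = 1/(-470152 + (263/2 - 855/2)) = 1/(-470152 - 296) = 1/(-470448) = -1/470448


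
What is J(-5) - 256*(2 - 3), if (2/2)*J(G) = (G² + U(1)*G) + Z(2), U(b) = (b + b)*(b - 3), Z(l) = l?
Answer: 303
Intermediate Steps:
U(b) = 2*b*(-3 + b) (U(b) = (2*b)*(-3 + b) = 2*b*(-3 + b))
J(G) = 2 + G² - 4*G (J(G) = (G² + (2*1*(-3 + 1))*G) + 2 = (G² + (2*1*(-2))*G) + 2 = (G² - 4*G) + 2 = 2 + G² - 4*G)
J(-5) - 256*(2 - 3) = (2 + (-5)² - 4*(-5)) - 256*(2 - 3) = (2 + 25 + 20) - 256*(-1) = 47 - 128*(-2) = 47 + 256 = 303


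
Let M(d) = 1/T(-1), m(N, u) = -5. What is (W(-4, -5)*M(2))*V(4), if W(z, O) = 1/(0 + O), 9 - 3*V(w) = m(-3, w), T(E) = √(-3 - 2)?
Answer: 14*I*√5/75 ≈ 0.4174*I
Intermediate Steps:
T(E) = I*√5 (T(E) = √(-5) = I*√5)
V(w) = 14/3 (V(w) = 3 - ⅓*(-5) = 3 + 5/3 = 14/3)
W(z, O) = 1/O
M(d) = -I*√5/5 (M(d) = 1/(I*√5) = -I*√5/5)
(W(-4, -5)*M(2))*V(4) = ((-I*√5/5)/(-5))*(14/3) = -(-1)*I*√5/25*(14/3) = (I*√5/25)*(14/3) = 14*I*√5/75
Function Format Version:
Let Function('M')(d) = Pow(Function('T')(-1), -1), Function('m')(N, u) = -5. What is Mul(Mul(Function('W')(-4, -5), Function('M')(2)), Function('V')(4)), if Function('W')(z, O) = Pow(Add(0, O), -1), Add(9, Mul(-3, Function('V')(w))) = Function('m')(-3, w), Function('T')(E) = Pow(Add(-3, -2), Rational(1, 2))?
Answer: Mul(Rational(14, 75), I, Pow(5, Rational(1, 2))) ≈ Mul(0.41740, I)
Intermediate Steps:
Function('T')(E) = Mul(I, Pow(5, Rational(1, 2))) (Function('T')(E) = Pow(-5, Rational(1, 2)) = Mul(I, Pow(5, Rational(1, 2))))
Function('V')(w) = Rational(14, 3) (Function('V')(w) = Add(3, Mul(Rational(-1, 3), -5)) = Add(3, Rational(5, 3)) = Rational(14, 3))
Function('W')(z, O) = Pow(O, -1)
Function('M')(d) = Mul(Rational(-1, 5), I, Pow(5, Rational(1, 2))) (Function('M')(d) = Pow(Mul(I, Pow(5, Rational(1, 2))), -1) = Mul(Rational(-1, 5), I, Pow(5, Rational(1, 2))))
Mul(Mul(Function('W')(-4, -5), Function('M')(2)), Function('V')(4)) = Mul(Mul(Pow(-5, -1), Mul(Rational(-1, 5), I, Pow(5, Rational(1, 2)))), Rational(14, 3)) = Mul(Mul(Rational(-1, 5), Mul(Rational(-1, 5), I, Pow(5, Rational(1, 2)))), Rational(14, 3)) = Mul(Mul(Rational(1, 25), I, Pow(5, Rational(1, 2))), Rational(14, 3)) = Mul(Rational(14, 75), I, Pow(5, Rational(1, 2)))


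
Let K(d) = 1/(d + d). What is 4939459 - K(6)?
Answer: 59273507/12 ≈ 4.9395e+6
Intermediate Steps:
K(d) = 1/(2*d)
4939459 - K(6) = 4939459 - 1/(2*6) = 4939459 - 1*1/12 = 4939459 - 1/12 = 59273507/12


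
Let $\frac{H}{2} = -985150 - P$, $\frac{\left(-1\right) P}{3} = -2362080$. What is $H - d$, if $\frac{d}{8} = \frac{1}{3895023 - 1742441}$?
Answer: $- \frac{17374328828984}{1076291} \approx -1.6143 \cdot 10^{7}$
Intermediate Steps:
$P = 7086240$ ($P = \left(-3\right) \left(-2362080\right) = 7086240$)
$d = \frac{4}{1076291}$ ($d = \frac{8}{3895023 - 1742441} = \frac{8}{2152582} = 8 \cdot \frac{1}{2152582} = \frac{4}{1076291} \approx 3.7165 \cdot 10^{-6}$)
$H = -16142780$ ($H = 2 \left(-985150 - 7086240\right) = 2 \left(-8071390\right) = -16142780$)
$H - d = -16142780 - \frac{4}{1076291} = - \frac{17374328828984}{1076291}$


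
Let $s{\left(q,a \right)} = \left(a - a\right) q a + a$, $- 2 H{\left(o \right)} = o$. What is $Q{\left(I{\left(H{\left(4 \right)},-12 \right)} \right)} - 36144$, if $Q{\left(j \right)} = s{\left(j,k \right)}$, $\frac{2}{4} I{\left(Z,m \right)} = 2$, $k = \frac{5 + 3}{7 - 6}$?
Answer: $-36136$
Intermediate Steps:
$k = 8$ ($k = \frac{8}{1} = 8 \cdot 1 = 8$)
$H{\left(o \right)} = - \frac{o}{2}$
$I{\left(Z,m \right)} = 4$ ($I{\left(Z,m \right)} = 2 \cdot 2 = 4$)
$s{\left(q,a \right)} = a$ ($s{\left(q,a \right)} = 0 q a + a = 0 a + a = 0 + a = a$)
$Q{\left(j \right)} = 8$
$Q{\left(I{\left(H{\left(4 \right)},-12 \right)} \right)} - 36144 = 8 - 36144 = -36136$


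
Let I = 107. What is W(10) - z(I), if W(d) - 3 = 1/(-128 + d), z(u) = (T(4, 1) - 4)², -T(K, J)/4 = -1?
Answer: 353/118 ≈ 2.9915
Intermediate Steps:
T(K, J) = 4 (T(K, J) = -4*(-1) = 4)
z(u) = 0 (z(u) = (4 - 4)² = 0² = 0)
W(d) = 3 + 1/(-128 + d)
W(10) - z(I) = (-383 + 3*10)/(-128 + 10) - 1*0 = (-383 + 30)/(-118) + 0 = -1/118*(-353) + 0 = 353/118 + 0 = 353/118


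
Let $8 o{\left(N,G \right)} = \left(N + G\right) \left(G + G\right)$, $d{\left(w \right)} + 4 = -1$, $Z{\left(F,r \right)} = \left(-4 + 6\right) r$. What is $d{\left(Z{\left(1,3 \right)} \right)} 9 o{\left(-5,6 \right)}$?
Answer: $- \frac{135}{2} \approx -67.5$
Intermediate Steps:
$Z{\left(F,r \right)} = 2 r$
$d{\left(w \right)} = -5$ ($d{\left(w \right)} = -4 - 1 = -5$)
$o{\left(N,G \right)} = \frac{G \left(G + N\right)}{4}$ ($o{\left(N,G \right)} = \frac{\left(N + G\right) \left(G + G\right)}{8} = \frac{\left(G + N\right) 2 G}{8} = \frac{2 G \left(G + N\right)}{8} = \frac{G \left(G + N\right)}{4}$)
$d{\left(Z{\left(1,3 \right)} \right)} 9 o{\left(-5,6 \right)} = \left(-5\right) 9 \cdot \frac{1}{4} \cdot 6 \left(6 - 5\right) = - 45 \cdot \frac{1}{4} \cdot 6 \cdot 1 = \left(-45\right) \frac{3}{2} = - \frac{135}{2}$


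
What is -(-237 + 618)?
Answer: -381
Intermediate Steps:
-(-237 + 618) = -1*381 = -381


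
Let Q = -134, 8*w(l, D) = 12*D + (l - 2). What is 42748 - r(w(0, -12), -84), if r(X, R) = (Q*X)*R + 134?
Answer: 248036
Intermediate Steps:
w(l, D) = -1/4 + l/8 + 3*D/2 (w(l, D) = (12*D + (l - 2))/8 = (12*D + (-2 + l))/8 = (-2 + l + 12*D)/8 = -1/4 + l/8 + 3*D/2)
r(X, R) = 134 - 134*R*X (r(X, R) = (-134*X)*R + 134 = -134*R*X + 134 = 134 - 134*R*X)
42748 - r(w(0, -12), -84) = 42748 - (134 - 134*(-84)*(-1/4 + (1/8)*0 + (3/2)*(-12))) = 42748 - (134 - 134*(-84)*(-1/4 + 0 - 18)) = 42748 - (134 - 134*(-84)*(-73/4)) = 42748 - (134 - 205422) = 42748 - 1*(-205288) = 42748 + 205288 = 248036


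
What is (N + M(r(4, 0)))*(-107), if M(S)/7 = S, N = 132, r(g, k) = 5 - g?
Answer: -14873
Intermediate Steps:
M(S) = 7*S
(N + M(r(4, 0)))*(-107) = (132 + 7*(5 - 1*4))*(-107) = (132 + 7*(5 - 4))*(-107) = (132 + 7*1)*(-107) = (132 + 7)*(-107) = 139*(-107) = -14873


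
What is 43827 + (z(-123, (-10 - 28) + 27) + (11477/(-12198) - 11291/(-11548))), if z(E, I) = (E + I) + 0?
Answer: 3077355289247/70431252 ≈ 43693.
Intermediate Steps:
z(E, I) = E + I
43827 + (z(-123, (-10 - 28) + 27) + (11477/(-12198) - 11291/(-11548))) = 43827 + ((-123 + ((-10 - 28) + 27)) + (11477/(-12198) - 11291/(-11548))) = 43827 + ((-123 + (-38 + 27)) + (11477*(-1/12198) - 11291*(-1/11548))) = 43827 + ((-123 - 11) + (-11477/12198 + 11291/11548)) = 43827 + (-134 + 2595611/70431252) = 43827 - 9435192157/70431252 = 3077355289247/70431252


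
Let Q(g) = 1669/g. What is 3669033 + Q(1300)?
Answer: 4769744569/1300 ≈ 3.6690e+6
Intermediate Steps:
3669033 + Q(1300) = 3669033 + 1669/1300 = 4769744569/1300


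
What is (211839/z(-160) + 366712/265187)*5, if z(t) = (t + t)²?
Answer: 93728257693/5431029760 ≈ 17.258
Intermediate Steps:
z(t) = 4*t² (z(t) = (2*t)² = 4*t²)
(211839/z(-160) + 366712/265187)*5 = (211839/((4*(-160)²)) + 366712/265187)*5 = (211839/((4*25600)) + 366712*(1/265187))*5 = (211839/102400 + 366712/265187)*5 = (93728257693/27155148800)*5 = 93728257693/5431029760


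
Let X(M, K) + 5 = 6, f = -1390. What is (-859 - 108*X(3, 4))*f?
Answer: 1344130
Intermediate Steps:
X(M, K) = 1 (X(M, K) = -5 + 6 = 1)
(-859 - 108*X(3, 4))*f = (-859 - 108*1)*(-1390) = (-859 - 108)*(-1390) = -967*(-1390) = 1344130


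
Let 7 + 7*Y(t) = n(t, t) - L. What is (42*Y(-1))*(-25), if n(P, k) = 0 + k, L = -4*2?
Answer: 0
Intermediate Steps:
L = -8
n(P, k) = k
Y(t) = ⅐ + t/7 (Y(t) = -1 + (t - 1*(-8))/7 = -1 + (t + 8)/7 = -1 + (8 + t)/7 = -1 + (8/7 + t/7) = ⅐ + t/7)
(42*Y(-1))*(-25) = (42*(⅐ + (⅐)*(-1)))*(-25) = (42*(⅐ - ⅐))*(-25) = (42*0)*(-25) = 0*(-25) = 0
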